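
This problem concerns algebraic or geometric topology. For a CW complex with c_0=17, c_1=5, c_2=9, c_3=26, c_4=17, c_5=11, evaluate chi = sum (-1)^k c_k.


chi = sum_k (-1)^k c_k.
= (-1)^0*17 + (-1)^1*5 + (-1)^2*9 + (-1)^3*26 + (-1)^4*17 + (-1)^5*11
= (17) + (-5) + (9) + (-26) + (17) + (-11)
= 1

1


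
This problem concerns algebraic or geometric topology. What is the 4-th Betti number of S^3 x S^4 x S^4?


Each S^d has Poincare polynomial 1 + t^d.
The product S^3 x S^4 x S^4 has Poincare polynomial prod(1+t^d_i).
Expanding: b_0=1, b_3=1, b_4=2, b_7=2, b_8=1, b_11=1.
b_4 = 2

2


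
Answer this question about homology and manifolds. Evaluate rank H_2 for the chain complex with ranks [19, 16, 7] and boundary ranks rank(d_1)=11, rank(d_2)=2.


rank H_k = rank(ker d_k) - rank(im d_{k+1}).
rank(ker d_2) = rank(C_2) - rank(d_2) = 7 - 2 = 5.
rank(im d_{2+1}) = 0.
rank H_2 = 5 - 0 = 5

5


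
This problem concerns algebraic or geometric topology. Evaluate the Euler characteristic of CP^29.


CP^29 has one cell in each even dimension 0, 2, ..., 2*29 (29+1 cells total).
All cells are even-dimensional, so chi = number of cells.
chi = 29 + 1 = 30

30


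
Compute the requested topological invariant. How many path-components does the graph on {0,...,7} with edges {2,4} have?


Run DFS/union-find over 8 vertices.
V = 8, E = 1.
Number of components = 7

7


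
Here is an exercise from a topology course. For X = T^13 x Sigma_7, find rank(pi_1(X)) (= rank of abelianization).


pi_1(A x B) = pi_1(A) x pi_1(B); rank of abelianization = b_1.
b_1(T^13) = 13, b_1(Sigma_7) = 2*7 = 14.
b_1(product) = 13 + 14 = 27

27


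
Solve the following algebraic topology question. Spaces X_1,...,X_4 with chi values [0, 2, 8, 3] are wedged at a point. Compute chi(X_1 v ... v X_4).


chi(A v B) = chi(A) + chi(B) - 1 (one point identified).
For 4 spaces: chi = (sum chi_i) - (4 - 1).
sum = 13; chi = 13 - 3 = 10

10


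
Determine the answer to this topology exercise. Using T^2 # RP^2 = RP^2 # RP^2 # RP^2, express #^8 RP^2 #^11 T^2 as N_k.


Since a >= 1, the sum is non-orientable; each T^2 can be replaced by RP^2 # RP^2 (since T^2#RP^2 = 3RP^2).
Total crosscaps k = 8 + 2*11 = 30.
Check via chi: chi = 8*1 + 11*0 - (8+11-1)*2 = -28 = 2 - k = -28. Consistent.

30


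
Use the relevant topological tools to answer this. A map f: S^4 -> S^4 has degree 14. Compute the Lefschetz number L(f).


On S^4: L(f) = tr(f_0*) + (-1)^4 tr(f_4*) = 1 + (-1)^4 * deg(f).
L(f) = 1 + (-1)^4 * 14 = 1 + 14 = 15

15


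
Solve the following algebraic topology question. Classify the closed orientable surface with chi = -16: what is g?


chi = 2 - 2g for closed orientable surfaces.
-16 = 2 - 2g
2g = 2 - (-16) = 18
g = 9

9


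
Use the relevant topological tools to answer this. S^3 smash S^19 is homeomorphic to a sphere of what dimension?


S^m ^ S^n = S^{m+n}.
k = 3 + 19 = 22

22


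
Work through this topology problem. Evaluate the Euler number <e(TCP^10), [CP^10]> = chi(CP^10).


For any closed oriented manifold, <e(TM),[M]> = chi(M).
chi(CP^10) = 10+1 = 11

11


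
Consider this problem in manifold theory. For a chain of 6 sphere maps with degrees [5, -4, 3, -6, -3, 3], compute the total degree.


Degree is multiplicative: deg(composition) = product of degrees.
= (5) * (-4) * (3) * (-6) * (-3) * (3) = -3240

-3240


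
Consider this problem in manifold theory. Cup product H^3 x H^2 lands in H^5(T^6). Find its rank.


Cup product: H^p x H^q -> H^{p+q}; here p+q = 3+2 = 5.
rank H^k(T^n) = C(n,k).
C(6,5) = 6

6


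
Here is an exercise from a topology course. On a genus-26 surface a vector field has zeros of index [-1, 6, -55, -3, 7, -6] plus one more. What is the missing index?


Poincare-Hopf: sum of indices = chi(M).
chi(Sigma_26) = 2 - 2*26 = -50.
Sum of known indices = -52.
x = chi - (sum known) = -50 - (-52) = 2

2


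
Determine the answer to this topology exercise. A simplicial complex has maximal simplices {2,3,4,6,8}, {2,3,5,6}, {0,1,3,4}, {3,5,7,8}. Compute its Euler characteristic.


Enumerate all faces; f-vector: f_0=9, f_1=22, f_2=21, f_3=8, f_4=1.
chi = sum (-1)^k f_k = 1

1


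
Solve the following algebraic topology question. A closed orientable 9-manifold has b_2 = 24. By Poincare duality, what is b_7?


Poincare duality for closed orientable n-manifolds: b_k = b_{n-k}.
Here n = 9, so b_7 = b_2 = 24

24


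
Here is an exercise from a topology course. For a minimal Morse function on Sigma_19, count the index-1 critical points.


A perfect Morse function has m_k = b_k.
For Sigma_19: b_0=1, b_1=2g=38, b_2=1.
Saddles m_1 = 2g = 38

38


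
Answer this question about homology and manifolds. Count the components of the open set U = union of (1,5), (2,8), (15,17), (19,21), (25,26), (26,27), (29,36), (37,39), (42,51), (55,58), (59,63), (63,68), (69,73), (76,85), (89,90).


Sort and merge overlapping open intervals.
Merged: (1,8), (15,17), (19,21), (25,26), (26,27), (29,36), (37,39), (42,51), (55,58), (59,63), (63,68), (69,73), (76,85), (89,90).
Number of components = 14

14


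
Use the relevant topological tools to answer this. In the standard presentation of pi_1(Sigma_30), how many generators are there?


Standard presentation: pi_1(Sigma_g) = <a_1,b_1,...,a_g,b_g | [a_1,b_1]...[a_g,b_g] = 1>.
Number of generators = 2g = 2*30 = 60

60


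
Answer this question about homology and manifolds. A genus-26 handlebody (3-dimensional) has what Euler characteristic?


A genus-g handlebody deformation retracts to a wedge of g circles.
chi(vee_g S^1) = 1 - g.
chi(H_26) = 1 - 26 = -25

-25


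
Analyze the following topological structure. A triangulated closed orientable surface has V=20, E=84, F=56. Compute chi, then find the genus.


chi = V - E + F = 20 - 84 + 56 = -8
For orientable closed surface: chi = 2 - 2g, so g = (2 - chi)/2.
g = (2 - (-8)) / 2 = 10 / 2 = 5

5


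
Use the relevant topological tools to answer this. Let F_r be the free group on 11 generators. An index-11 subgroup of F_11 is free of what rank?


Nielsen-Schreier: an index-n subgroup of F_r is free of rank 1 + n(r-1).
Equivalently: chi(cover) = n*chi(base); chi(vee_r S^1) = 1 - 11 = -10.
chi(E) = 11*(-10) = -110; rank = 1 - chi(E) = 1 - (-110) = 111.
rank = 1 + 11*(11-1) = 1 + 110 = 111

111


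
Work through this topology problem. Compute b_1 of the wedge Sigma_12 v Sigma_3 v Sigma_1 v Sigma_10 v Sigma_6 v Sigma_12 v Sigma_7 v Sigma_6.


For a wedge X v Y: reduced H_k(X v Y) = H_k(X) + H_k(Y).
Each Sigma_g contributes b_1 = 2g.
b_1 = 24 + 6 + 2 + 20 + 12 + 24 + 14 + 12 = 114

114


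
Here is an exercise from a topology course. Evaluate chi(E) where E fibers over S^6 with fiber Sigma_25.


chi(S^6) = 2 (n even), chi(Sigma_25) = 2 - 2*25 = -48.
chi(E) = 2 * (-48) = -96

-96


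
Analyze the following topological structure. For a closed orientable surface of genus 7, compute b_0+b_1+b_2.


For Sigma_7: b_0 = 1, b_1 = 2g = 14, b_2 = 1.
Total = 1 + 14 + 1 = 16

16


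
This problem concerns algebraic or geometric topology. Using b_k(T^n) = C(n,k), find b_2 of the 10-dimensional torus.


By the Kunneth formula, b_k(T^n) = C(n,k).
b_2(T^10) = C(10,2).
C(10,2) = 10!/(2!*8!) = 45

45


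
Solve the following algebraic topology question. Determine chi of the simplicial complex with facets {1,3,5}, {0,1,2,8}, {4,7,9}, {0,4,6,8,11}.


Enumerate all faces; f-vector: f_0=11, f_1=21, f_2=16, f_3=6, f_4=1.
chi = sum (-1)^k f_k = 1

1


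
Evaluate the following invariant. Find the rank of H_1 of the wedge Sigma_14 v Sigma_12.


For a wedge: H_1(A v B) = H_1(A) + H_1(B).
b_1(Sigma_14) = 28, b_1(Sigma_12) = 24.
b_1 = 28 + 24 = 52

52


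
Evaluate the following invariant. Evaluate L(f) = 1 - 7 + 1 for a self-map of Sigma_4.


L(f) = tr(f_0*) - tr(f_1*) + tr(f_2*).
= 1 - (7) + (1)
= -5

-5


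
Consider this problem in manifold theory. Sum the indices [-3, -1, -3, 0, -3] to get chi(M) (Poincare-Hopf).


Poincare-Hopf: chi(M) = sum of indices of zeros.
chi = (-3) + (-1) + (-3) + (0) + (-3) = -10

-10


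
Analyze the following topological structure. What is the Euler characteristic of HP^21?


HP^21 has one cell in each dimension 0, 4, ..., 4*21 (21+1 cells, all even-dim).
chi = 21 + 1 = 22

22


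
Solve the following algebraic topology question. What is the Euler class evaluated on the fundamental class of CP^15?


For any closed oriented manifold, <e(TM),[M]> = chi(M).
chi(CP^15) = 15+1 = 16

16


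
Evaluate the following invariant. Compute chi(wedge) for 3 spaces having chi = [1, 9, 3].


chi(A v B) = chi(A) + chi(B) - 1 (one point identified).
For 3 spaces: chi = (sum chi_i) - (3 - 1).
sum = 13; chi = 13 - 2 = 11

11


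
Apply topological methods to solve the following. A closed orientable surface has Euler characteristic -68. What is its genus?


chi = 2 - 2g for closed orientable surfaces.
-68 = 2 - 2g
2g = 2 - (-68) = 70
g = 35

35


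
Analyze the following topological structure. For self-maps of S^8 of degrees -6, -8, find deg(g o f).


Degree is multiplicative under composition: deg(g o f) = deg(g) * deg(f).
= -8 * -6 = 48

48


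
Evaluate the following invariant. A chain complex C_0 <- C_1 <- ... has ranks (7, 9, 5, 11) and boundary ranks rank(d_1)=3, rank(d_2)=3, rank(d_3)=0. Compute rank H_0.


rank H_k = rank(ker d_k) - rank(im d_{k+1}).
rank(ker d_0) = rank(C_0) - rank(d_0) = 7 - 0 = 7.
rank(im d_{0+1}) = 3.
rank H_0 = 7 - 3 = 4

4


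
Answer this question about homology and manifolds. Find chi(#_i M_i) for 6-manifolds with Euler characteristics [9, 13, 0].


For n-manifolds: chi(A#B) = chi(A) + chi(B) - chi(S^6).
chi(S^6) = 1 + (-1)^6 = 2.
chi(#) = (sum chi_i) - (3-1)*chi(S^6) = 22 - 2*2 = 18

18


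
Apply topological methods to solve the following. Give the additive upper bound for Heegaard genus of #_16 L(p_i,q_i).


Heegaard genus satisfies g(A#B) <= g(A) + g(B).
Each lens space has g = 1.
Upper bound: 16 * 1 = 16

16


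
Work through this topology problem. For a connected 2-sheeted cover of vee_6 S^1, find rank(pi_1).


Nielsen-Schreier: an index-n subgroup of F_r is free of rank 1 + n(r-1).
Equivalently: chi(cover) = n*chi(base); chi(vee_r S^1) = 1 - 6 = -5.
chi(E) = 2*(-5) = -10; rank = 1 - chi(E) = 1 - (-10) = 11.
rank = 1 + 2*(6-1) = 1 + 10 = 11

11


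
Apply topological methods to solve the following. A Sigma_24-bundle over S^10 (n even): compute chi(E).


chi(S^10) = 2 (n even), chi(Sigma_24) = 2 - 2*24 = -46.
chi(E) = 2 * (-46) = -92

-92


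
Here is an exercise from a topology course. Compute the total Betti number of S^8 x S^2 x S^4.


Total Betti number is multiplicative under products.
Each S^d (d>=1) has total Betti number 2.
There are 3 sphere factors.
Total = 2^3 = 8

8


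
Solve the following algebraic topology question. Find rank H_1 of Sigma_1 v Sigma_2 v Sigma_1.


For a wedge X v Y: reduced H_k(X v Y) = H_k(X) + H_k(Y).
Each Sigma_g contributes b_1 = 2g.
b_1 = 2 + 4 + 2 = 8

8


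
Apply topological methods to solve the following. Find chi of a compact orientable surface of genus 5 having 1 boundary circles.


For a compact orientable surface with genus g and b boundary components: chi = 2 - 2g - b.
chi = 2 - 2*5 - 1 = 2 - 10 - 1 = -9

-9


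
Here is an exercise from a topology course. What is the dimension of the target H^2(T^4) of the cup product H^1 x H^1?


Cup product: H^p x H^q -> H^{p+q}; here p+q = 1+1 = 2.
rank H^k(T^n) = C(n,k).
C(4,2) = 6

6


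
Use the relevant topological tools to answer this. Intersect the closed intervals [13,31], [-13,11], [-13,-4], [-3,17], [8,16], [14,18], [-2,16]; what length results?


Intersection = [max(a_i), min(b_i)] = [14, -4].
Since 14 > -4, the intersection is empty.
Length = 0

0


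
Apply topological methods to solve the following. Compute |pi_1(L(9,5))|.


pi_1(L(p,q)) = Z/pZ for any q coprime to p.
|pi_1(L(9,5))| = 9

9


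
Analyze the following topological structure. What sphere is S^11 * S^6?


Join of spheres: S^m * S^n = S^{m+n+1}.
dim = 11 + 6 + 1 = 18

18


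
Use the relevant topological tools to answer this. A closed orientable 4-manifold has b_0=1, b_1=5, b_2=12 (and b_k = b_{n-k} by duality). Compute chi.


By Poincare duality b_k = b_{4-k}, so full Betti numbers: b_0=1, b_1=5, b_2=12, b_3=5, b_4=1.
chi = sum (-1)^k b_k = 4

4


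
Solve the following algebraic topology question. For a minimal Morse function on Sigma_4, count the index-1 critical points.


A perfect Morse function has m_k = b_k.
For Sigma_4: b_0=1, b_1=2g=8, b_2=1.
Saddles m_1 = 2g = 8

8


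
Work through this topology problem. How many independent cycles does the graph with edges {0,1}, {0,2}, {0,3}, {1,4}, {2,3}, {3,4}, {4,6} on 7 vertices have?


b_1 = E - V + (number of components).
E = 7, V = 7, components = 2.
b_1 = 7 - 7 + 2 = 2

2


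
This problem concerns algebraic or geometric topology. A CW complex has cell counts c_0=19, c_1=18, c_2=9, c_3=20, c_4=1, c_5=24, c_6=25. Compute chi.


chi = sum_k (-1)^k c_k.
= (-1)^0*19 + (-1)^1*18 + (-1)^2*9 + (-1)^3*20 + (-1)^4*1 + (-1)^5*24 + (-1)^6*25
= (19) + (-18) + (9) + (-20) + (1) + (-24) + (25)
= -8

-8


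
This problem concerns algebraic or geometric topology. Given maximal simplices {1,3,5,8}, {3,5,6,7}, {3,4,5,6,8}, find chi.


Enumerate all faces; f-vector: f_0=7, f_1=16, f_2=16, f_3=7, f_4=1.
chi = sum (-1)^k f_k = 1

1


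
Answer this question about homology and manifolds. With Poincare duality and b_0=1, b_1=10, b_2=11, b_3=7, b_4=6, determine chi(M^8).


By Poincare duality b_k = b_{8-k}, so full Betti numbers: b_0=1, b_1=10, b_2=11, b_3=7, b_4=6, b_5=7, b_6=11, b_7=10, b_8=1.
chi = sum (-1)^k b_k = -4

-4


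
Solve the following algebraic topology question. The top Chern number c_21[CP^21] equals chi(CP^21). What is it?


For any closed oriented manifold, <e(TM),[M]> = chi(M).
chi(CP^21) = 21+1 = 22

22


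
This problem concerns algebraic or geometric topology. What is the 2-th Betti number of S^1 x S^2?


Each S^d has Poincare polynomial 1 + t^d.
The product S^1 x S^2 has Poincare polynomial prod(1+t^d_i).
Expanding: b_0=1, b_1=1, b_2=1, b_3=1.
b_2 = 1

1


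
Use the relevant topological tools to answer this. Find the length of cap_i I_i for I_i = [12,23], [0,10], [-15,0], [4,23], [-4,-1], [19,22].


Intersection = [max(a_i), min(b_i)] = [19, -1].
Since 19 > -1, the intersection is empty.
Length = 0

0


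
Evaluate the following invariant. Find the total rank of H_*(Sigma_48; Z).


For Sigma_48: b_0 = 1, b_1 = 2g = 96, b_2 = 1.
Total = 1 + 96 + 1 = 98

98


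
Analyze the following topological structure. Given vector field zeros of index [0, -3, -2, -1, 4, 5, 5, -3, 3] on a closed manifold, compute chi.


Poincare-Hopf: chi(M) = sum of indices of zeros.
chi = (0) + (-3) + (-2) + (-1) + (4) + (5) + (5) + (-3) + (3) = 8

8


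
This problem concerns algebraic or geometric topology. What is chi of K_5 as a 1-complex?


K_5: V = 5, E = C(5,2) = 10.
chi = V - E = 5 - 10 = -5

-5


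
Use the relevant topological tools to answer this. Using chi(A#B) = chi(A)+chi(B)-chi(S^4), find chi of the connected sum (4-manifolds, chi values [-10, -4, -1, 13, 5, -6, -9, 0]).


For n-manifolds: chi(A#B) = chi(A) + chi(B) - chi(S^4).
chi(S^4) = 1 + (-1)^4 = 2.
chi(#) = (sum chi_i) - (8-1)*chi(S^4) = -12 - 7*2 = -26

-26


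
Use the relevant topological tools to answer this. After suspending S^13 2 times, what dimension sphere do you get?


Each suspension raises dimension by 1: Sigma S^n = S^{n+1}.
Sigma^2 S^13 = S^{13+2} = S^15

15


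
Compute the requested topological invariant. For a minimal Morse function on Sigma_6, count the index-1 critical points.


A perfect Morse function has m_k = b_k.
For Sigma_6: b_0=1, b_1=2g=12, b_2=1.
Saddles m_1 = 2g = 12

12


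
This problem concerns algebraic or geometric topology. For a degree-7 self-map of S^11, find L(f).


On S^11: L(f) = tr(f_0*) + (-1)^11 tr(f_11*) = 1 + (-1)^11 * deg(f).
L(f) = 1 + (-1)^11 * 7 = 1 + -7 = -6

-6


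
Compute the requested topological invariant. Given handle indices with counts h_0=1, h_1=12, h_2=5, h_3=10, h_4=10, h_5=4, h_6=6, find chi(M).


Handles of index k contribute (-1)^k to chi (same as CW cells).
chi = (1) + (-12) + (5) + (-10) + (10) + (-4) + (6) = -4

-4


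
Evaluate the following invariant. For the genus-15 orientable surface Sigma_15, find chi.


For a closed orientable surface of genus g: chi = 2 - 2g.
Here g = 15.
chi = 2 - 2*15 = 2 - 30 = -28

-28


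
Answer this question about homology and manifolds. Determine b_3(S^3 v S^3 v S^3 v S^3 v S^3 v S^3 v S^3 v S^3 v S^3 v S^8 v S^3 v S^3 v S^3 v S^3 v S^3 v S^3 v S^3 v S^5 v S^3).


For a wedge of spheres, H_k (k>0) is free on one generator per sphere of dimension k.
Spheres of dimension 3: count = 17.
b_3 = 17

17


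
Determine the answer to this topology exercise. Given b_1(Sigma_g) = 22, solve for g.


For a closed orientable surface: b_1 = 2g.
22 = 2g
g = 22 / 2 = 11

11


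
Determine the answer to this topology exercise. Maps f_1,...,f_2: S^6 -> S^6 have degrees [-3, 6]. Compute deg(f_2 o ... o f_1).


Degree is multiplicative: deg(composition) = product of degrees.
= (-3) * (6) = -18

-18


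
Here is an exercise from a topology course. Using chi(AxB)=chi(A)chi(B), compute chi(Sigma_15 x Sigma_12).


chi(Sigma_15) = 2 - 2*15 = -28
chi(Sigma_12) = 2 - 2*12 = -22
chi(product) = (-28) * (-22) = 616

616


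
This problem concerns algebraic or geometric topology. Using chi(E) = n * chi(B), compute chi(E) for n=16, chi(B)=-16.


For a finite covering: chi(E) = (number of sheets) * chi(B).
chi(E) = 16 * (-16) = -256

-256


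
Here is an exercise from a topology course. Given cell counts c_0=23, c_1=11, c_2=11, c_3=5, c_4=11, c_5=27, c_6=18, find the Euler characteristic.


chi = sum_k (-1)^k c_k.
= (-1)^0*23 + (-1)^1*11 + (-1)^2*11 + (-1)^3*5 + (-1)^4*11 + (-1)^5*27 + (-1)^6*18
= (23) + (-11) + (11) + (-5) + (11) + (-27) + (18)
= 20

20


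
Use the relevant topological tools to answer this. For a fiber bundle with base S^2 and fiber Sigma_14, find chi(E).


chi(S^2) = 2 (n even), chi(Sigma_14) = 2 - 2*14 = -26.
chi(E) = 2 * (-26) = -52

-52


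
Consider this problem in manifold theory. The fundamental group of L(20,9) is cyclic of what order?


pi_1(L(p,q)) = Z/pZ for any q coprime to p.
|pi_1(L(20,9))| = 20

20


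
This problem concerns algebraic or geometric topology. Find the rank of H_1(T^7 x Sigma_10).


pi_1(A x B) = pi_1(A) x pi_1(B); rank of abelianization = b_1.
b_1(T^7) = 7, b_1(Sigma_10) = 2*10 = 20.
b_1(product) = 7 + 20 = 27

27


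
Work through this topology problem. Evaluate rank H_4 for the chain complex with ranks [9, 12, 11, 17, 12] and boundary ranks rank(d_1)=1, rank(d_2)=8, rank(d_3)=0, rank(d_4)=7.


rank H_k = rank(ker d_k) - rank(im d_{k+1}).
rank(ker d_4) = rank(C_4) - rank(d_4) = 12 - 7 = 5.
rank(im d_{4+1}) = 0.
rank H_4 = 5 - 0 = 5

5


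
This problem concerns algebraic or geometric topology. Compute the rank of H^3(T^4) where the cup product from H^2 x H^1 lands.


Cup product: H^p x H^q -> H^{p+q}; here p+q = 2+1 = 3.
rank H^k(T^n) = C(n,k).
C(4,3) = 4

4


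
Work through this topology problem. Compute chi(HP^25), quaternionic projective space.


HP^25 has one cell in each dimension 0, 4, ..., 4*25 (25+1 cells, all even-dim).
chi = 25 + 1 = 26

26


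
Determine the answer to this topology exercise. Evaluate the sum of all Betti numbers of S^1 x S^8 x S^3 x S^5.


Total Betti number is multiplicative under products.
Each S^d (d>=1) has total Betti number 2.
There are 4 sphere factors.
Total = 2^4 = 16

16


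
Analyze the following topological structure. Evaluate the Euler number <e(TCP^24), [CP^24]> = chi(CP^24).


For any closed oriented manifold, <e(TM),[M]> = chi(M).
chi(CP^24) = 24+1 = 25

25


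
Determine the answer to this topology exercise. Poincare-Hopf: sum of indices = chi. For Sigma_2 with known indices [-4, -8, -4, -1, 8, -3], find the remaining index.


Poincare-Hopf: sum of indices = chi(M).
chi(Sigma_2) = 2 - 2*2 = -2.
Sum of known indices = -12.
x = chi - (sum known) = -2 - (-12) = 10

10


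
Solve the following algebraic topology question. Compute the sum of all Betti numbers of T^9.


b_k(T^9) = C(9,k), so the sum over k is sum_k C(9,k) = 2^9.
Total = 2^9 = 512

512


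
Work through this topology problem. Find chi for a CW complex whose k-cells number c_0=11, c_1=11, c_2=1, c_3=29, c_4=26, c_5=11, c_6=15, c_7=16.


chi = sum_k (-1)^k c_k.
= (-1)^0*11 + (-1)^1*11 + (-1)^2*1 + (-1)^3*29 + (-1)^4*26 + (-1)^5*11 + (-1)^6*15 + (-1)^7*16
= (11) + (-11) + (1) + (-29) + (26) + (-11) + (15) + (-16)
= -14

-14


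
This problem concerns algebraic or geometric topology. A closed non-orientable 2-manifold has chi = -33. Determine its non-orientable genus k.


chi = 2 - k for closed non-orientable surfaces with k crosscaps.
-33 = 2 - k
k = 2 - (-33) = 35

35


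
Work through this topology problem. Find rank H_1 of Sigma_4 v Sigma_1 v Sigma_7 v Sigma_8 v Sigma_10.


For a wedge X v Y: reduced H_k(X v Y) = H_k(X) + H_k(Y).
Each Sigma_g contributes b_1 = 2g.
b_1 = 8 + 2 + 14 + 16 + 20 = 60

60


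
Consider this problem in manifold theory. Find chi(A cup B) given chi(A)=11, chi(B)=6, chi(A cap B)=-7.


chi(A cup B) = chi(A) + chi(B) - chi(A cap B)
= 11 + (6) - (-7)
= 24

24


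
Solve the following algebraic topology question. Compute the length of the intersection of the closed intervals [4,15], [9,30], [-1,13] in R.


Intersection = [max(a_i), min(b_i)] = [9, 13].
Length = 13 - 9 = 4

4


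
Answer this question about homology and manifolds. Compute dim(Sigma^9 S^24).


Each suspension raises dimension by 1: Sigma S^n = S^{n+1}.
Sigma^9 S^24 = S^{24+9} = S^33

33


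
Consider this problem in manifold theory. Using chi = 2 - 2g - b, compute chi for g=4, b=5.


For a compact orientable surface with genus g and b boundary components: chi = 2 - 2g - b.
chi = 2 - 2*4 - 5 = 2 - 8 - 5 = -11

-11


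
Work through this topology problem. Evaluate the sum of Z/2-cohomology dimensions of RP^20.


H^k(RP^20; Z/2) = Z/2 for each 0 <= k <= 20.
Total dimension = 20 + 1 = 21

21


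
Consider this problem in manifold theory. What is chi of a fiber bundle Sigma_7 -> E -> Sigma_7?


For a fiber bundle F -> E -> B (with CW structure): chi(E) = chi(B) * chi(F).
chi(Sigma_7) = -12, chi(Sigma_7) = -12.
chi(E) = (-12) * (-12) = 144

144


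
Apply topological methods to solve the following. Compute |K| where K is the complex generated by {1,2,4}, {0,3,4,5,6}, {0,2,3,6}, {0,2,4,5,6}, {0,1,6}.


Each maximal simplex on m vertices has 2^m - 1 nonempty faces.
Take the union (dedupe shared faces).
Total distinct faces = 58

58


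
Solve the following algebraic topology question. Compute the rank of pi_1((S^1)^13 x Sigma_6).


pi_1(A x B) = pi_1(A) x pi_1(B); rank of abelianization = b_1.
b_1(T^13) = 13, b_1(Sigma_6) = 2*6 = 12.
b_1(product) = 13 + 12 = 25

25


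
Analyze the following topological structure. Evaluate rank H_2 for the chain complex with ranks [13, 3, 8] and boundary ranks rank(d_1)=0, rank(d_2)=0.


rank H_k = rank(ker d_k) - rank(im d_{k+1}).
rank(ker d_2) = rank(C_2) - rank(d_2) = 8 - 0 = 8.
rank(im d_{2+1}) = 0.
rank H_2 = 8 - 0 = 8

8


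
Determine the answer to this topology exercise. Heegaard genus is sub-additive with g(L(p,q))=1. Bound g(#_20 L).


Heegaard genus satisfies g(A#B) <= g(A) + g(B).
Each lens space has g = 1.
Upper bound: 20 * 1 = 20

20


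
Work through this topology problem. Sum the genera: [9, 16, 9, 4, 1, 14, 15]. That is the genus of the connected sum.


Genus is additive under connected sum of orientable surfaces.
g = 9 + 16 + 9 + 4 + 1 + 14 + 15 = 68

68


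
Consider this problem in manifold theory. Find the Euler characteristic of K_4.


K_4: V = 4, E = C(4,2) = 6.
chi = V - E = 4 - 6 = -2

-2


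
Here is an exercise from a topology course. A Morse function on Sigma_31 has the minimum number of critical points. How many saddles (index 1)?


A perfect Morse function has m_k = b_k.
For Sigma_31: b_0=1, b_1=2g=62, b_2=1.
Saddles m_1 = 2g = 62

62


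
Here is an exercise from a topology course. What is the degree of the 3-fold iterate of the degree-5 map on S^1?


deg(f) = 5. Degree is multiplicative: deg(f^3) = (deg f)^3.
deg(f^3) = (5)^3 = 125

125


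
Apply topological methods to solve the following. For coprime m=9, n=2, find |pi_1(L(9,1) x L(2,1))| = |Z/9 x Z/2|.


pi_1(X x Y) = pi_1(X) x pi_1(Y).
pi_1(L(9,1)) = Z/9, pi_1(L(2,1)) = Z/2.
|Z/9 x Z/2| = 9 * 2 = 18

18


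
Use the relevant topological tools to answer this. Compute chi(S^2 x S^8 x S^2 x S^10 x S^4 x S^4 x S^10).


chi is multiplicative: chi(X x Y) = chi(X) chi(Y).
Each even-dim sphere has chi = 2. There are 7 factors.
chi = 2^7 = 128

128


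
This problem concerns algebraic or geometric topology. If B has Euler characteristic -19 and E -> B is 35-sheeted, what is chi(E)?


For a finite covering: chi(E) = (number of sheets) * chi(B).
chi(E) = 35 * (-19) = -665

-665


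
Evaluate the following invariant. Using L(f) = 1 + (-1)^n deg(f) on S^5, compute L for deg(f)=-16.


On S^5: L(f) = tr(f_0*) + (-1)^5 tr(f_5*) = 1 + (-1)^5 * deg(f).
L(f) = 1 + (-1)^5 * -16 = 1 + 16 = 17

17


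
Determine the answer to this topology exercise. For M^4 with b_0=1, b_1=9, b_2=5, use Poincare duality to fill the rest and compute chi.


By Poincare duality b_k = b_{4-k}, so full Betti numbers: b_0=1, b_1=9, b_2=5, b_3=9, b_4=1.
chi = sum (-1)^k b_k = -11

-11


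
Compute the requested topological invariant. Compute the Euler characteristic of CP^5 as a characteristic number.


For any closed oriented manifold, <e(TM),[M]> = chi(M).
chi(CP^5) = 5+1 = 6

6


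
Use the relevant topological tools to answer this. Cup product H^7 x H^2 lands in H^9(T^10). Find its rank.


Cup product: H^p x H^q -> H^{p+q}; here p+q = 7+2 = 9.
rank H^k(T^n) = C(n,k).
C(10,9) = 10

10


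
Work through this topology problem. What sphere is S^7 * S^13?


Join of spheres: S^m * S^n = S^{m+n+1}.
dim = 7 + 13 + 1 = 21

21


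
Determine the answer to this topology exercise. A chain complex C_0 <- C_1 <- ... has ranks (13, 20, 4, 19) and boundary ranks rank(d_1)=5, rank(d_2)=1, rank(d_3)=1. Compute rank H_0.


rank H_k = rank(ker d_k) - rank(im d_{k+1}).
rank(ker d_0) = rank(C_0) - rank(d_0) = 13 - 0 = 13.
rank(im d_{0+1}) = 5.
rank H_0 = 13 - 5 = 8

8


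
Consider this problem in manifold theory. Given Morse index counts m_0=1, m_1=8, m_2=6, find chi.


Morse theory: chi(M) = sum_k (-1)^k m_k where m_k = #(index-k critical points).
= (1) + (-8) + (6) = -1

-1


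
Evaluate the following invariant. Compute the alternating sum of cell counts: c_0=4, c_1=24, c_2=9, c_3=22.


chi = sum_k (-1)^k c_k.
= (-1)^0*4 + (-1)^1*24 + (-1)^2*9 + (-1)^3*22
= (4) + (-24) + (9) + (-22)
= -33

-33


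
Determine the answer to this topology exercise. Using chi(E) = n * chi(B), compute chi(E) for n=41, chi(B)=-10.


For a finite covering: chi(E) = (number of sheets) * chi(B).
chi(E) = 41 * (-10) = -410

-410


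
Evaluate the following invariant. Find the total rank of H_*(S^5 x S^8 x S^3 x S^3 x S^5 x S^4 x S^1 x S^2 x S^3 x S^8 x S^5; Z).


Total Betti number is multiplicative under products.
Each S^d (d>=1) has total Betti number 2.
There are 11 sphere factors.
Total = 2^11 = 2048

2048


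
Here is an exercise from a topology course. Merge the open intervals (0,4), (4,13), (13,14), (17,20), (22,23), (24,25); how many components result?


Sort and merge overlapping open intervals.
Merged: (0,4), (4,13), (13,14), (17,20), (22,23), (24,25).
Number of components = 6

6


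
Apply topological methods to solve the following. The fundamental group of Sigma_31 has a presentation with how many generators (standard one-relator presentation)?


Standard presentation: pi_1(Sigma_g) = <a_1,b_1,...,a_g,b_g | [a_1,b_1]...[a_g,b_g] = 1>.
Number of generators = 2g = 2*31 = 62

62


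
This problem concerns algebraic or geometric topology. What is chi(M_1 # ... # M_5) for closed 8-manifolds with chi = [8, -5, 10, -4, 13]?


For n-manifolds: chi(A#B) = chi(A) + chi(B) - chi(S^8).
chi(S^8) = 1 + (-1)^8 = 2.
chi(#) = (sum chi_i) - (5-1)*chi(S^8) = 22 - 4*2 = 14

14


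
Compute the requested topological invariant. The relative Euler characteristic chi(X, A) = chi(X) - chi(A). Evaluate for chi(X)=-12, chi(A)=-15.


Relative Euler characteristic: chi(X, A) = chi(X) - chi(A).
= -12 - (-15) = 3

3


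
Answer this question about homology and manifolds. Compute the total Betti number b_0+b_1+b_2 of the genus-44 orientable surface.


For Sigma_44: b_0 = 1, b_1 = 2g = 88, b_2 = 1.
Total = 1 + 88 + 1 = 90

90


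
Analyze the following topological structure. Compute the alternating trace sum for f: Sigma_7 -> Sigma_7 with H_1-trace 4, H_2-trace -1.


L(f) = tr(f_0*) - tr(f_1*) + tr(f_2*).
= 1 - (4) + (-1)
= -4

-4


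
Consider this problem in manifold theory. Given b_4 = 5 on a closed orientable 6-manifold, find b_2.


Poincare duality for closed orientable n-manifolds: b_k = b_{n-k}.
Here n = 6, so b_2 = b_4 = 5

5


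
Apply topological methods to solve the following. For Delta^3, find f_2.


Delta^3 has 3+1 vertices. A 2-face is a choice of 2+1 vertices.
f_2 = C(3+1, 2+1) = C(4,3) = 4

4


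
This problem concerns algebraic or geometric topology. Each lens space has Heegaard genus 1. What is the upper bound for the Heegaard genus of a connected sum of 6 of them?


Heegaard genus satisfies g(A#B) <= g(A) + g(B).
Each lens space has g = 1.
Upper bound: 6 * 1 = 6

6


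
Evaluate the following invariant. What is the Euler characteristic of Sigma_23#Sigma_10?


chi(Sigma_23) = 2 - 2*23 = -44
chi(Sigma_10) = 2 - 2*10 = -18
For surfaces: chi(A#B) = chi(A) + chi(B) - 2.
chi = -44 + -18 - 2 = -64

-64


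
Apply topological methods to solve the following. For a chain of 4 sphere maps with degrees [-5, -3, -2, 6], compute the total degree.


Degree is multiplicative: deg(composition) = product of degrees.
= (-5) * (-3) * (-2) * (6) = -180

-180


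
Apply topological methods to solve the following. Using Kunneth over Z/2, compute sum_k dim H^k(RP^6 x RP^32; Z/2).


dim H^*(RP^n; Z/2) = n+1 (one Z/2 in each degree 0..n).
Total Betti number is multiplicative.
Total = (6+1) * (32+1) = 7 * 33 = 231

231


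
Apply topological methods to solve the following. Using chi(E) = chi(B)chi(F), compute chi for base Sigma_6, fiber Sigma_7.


For a fiber bundle F -> E -> B (with CW structure): chi(E) = chi(B) * chi(F).
chi(Sigma_6) = -10, chi(Sigma_7) = -12.
chi(E) = (-10) * (-12) = 120

120


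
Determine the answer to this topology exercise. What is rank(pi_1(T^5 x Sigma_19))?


pi_1(A x B) = pi_1(A) x pi_1(B); rank of abelianization = b_1.
b_1(T^5) = 5, b_1(Sigma_19) = 2*19 = 38.
b_1(product) = 5 + 38 = 43

43


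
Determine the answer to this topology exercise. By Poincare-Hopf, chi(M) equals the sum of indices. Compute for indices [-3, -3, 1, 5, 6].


Poincare-Hopf: chi(M) = sum of indices of zeros.
chi = (-3) + (-3) + (1) + (5) + (6) = 6

6


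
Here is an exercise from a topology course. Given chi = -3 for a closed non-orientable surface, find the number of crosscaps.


chi = 2 - k for closed non-orientable surfaces with k crosscaps.
-3 = 2 - k
k = 2 - (-3) = 5

5


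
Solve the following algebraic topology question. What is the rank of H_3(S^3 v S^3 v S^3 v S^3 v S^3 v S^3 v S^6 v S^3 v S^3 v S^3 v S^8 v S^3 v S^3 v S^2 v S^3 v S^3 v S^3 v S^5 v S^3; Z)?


For a wedge of spheres, H_k (k>0) is free on one generator per sphere of dimension k.
Spheres of dimension 3: count = 15.
b_3 = 15

15


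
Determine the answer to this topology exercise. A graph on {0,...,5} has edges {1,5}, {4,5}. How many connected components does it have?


Run DFS/union-find over 6 vertices.
V = 6, E = 2.
Number of components = 4

4


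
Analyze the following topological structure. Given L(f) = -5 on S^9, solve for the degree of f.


L(f) = 1 + (-1)^9 deg(f) on S^9.
-5 = 1 + (-1)^9 * deg(f)
(-1)^9 * deg(f) = -6
deg(f) = 6

6


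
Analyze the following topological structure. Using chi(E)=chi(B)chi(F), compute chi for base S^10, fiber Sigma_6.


chi(S^10) = 2 (n even), chi(Sigma_6) = 2 - 2*6 = -10.
chi(E) = 2 * (-10) = -20

-20


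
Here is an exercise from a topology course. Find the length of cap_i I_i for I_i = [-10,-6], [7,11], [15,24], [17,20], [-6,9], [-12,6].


Intersection = [max(a_i), min(b_i)] = [17, -6].
Since 17 > -6, the intersection is empty.
Length = 0

0


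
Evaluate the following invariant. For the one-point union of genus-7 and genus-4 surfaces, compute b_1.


For a wedge: H_1(A v B) = H_1(A) + H_1(B).
b_1(Sigma_7) = 14, b_1(Sigma_4) = 8.
b_1 = 14 + 8 = 22

22


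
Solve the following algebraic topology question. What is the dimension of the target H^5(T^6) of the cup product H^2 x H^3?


Cup product: H^p x H^q -> H^{p+q}; here p+q = 2+3 = 5.
rank H^k(T^n) = C(n,k).
C(6,5) = 6

6


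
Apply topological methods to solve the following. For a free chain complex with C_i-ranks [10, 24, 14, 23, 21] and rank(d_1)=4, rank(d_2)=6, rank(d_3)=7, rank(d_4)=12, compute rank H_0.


rank H_k = rank(ker d_k) - rank(im d_{k+1}).
rank(ker d_0) = rank(C_0) - rank(d_0) = 10 - 0 = 10.
rank(im d_{0+1}) = 4.
rank H_0 = 10 - 4 = 6

6


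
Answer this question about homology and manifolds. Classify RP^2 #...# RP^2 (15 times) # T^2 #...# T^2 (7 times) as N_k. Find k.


Since a >= 1, the sum is non-orientable; each T^2 can be replaced by RP^2 # RP^2 (since T^2#RP^2 = 3RP^2).
Total crosscaps k = 15 + 2*7 = 29.
Check via chi: chi = 15*1 + 7*0 - (15+7-1)*2 = -27 = 2 - k = -27. Consistent.

29


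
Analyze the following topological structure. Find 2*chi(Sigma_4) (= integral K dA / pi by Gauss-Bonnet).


Gauss-Bonnet: integral K dA = 2*pi*chi(M).
chi(Sigma_4) = 2 - 2*4 = -6.
(integral K dA)/pi = 2*chi = 2*(-6) = -12

-12


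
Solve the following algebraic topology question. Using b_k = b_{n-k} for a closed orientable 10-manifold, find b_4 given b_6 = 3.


Poincare duality for closed orientable n-manifolds: b_k = b_{n-k}.
Here n = 10, so b_4 = b_6 = 3

3


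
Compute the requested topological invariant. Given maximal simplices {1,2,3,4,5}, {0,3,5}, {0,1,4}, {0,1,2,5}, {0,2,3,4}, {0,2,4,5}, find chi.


Enumerate all faces; f-vector: f_0=6, f_1=15, f_2=19, f_3=8, f_4=1.
chi = sum (-1)^k f_k = 3

3


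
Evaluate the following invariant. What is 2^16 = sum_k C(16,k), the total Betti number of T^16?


b_k(T^16) = C(16,k), so the sum over k is sum_k C(16,k) = 2^16.
Total = 2^16 = 65536

65536


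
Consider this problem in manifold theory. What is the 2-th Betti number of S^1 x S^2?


Each S^d has Poincare polynomial 1 + t^d.
The product S^1 x S^2 has Poincare polynomial prod(1+t^d_i).
Expanding: b_0=1, b_1=1, b_2=1, b_3=1.
b_2 = 1

1


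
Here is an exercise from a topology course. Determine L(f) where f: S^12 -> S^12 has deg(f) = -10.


On S^12: L(f) = tr(f_0*) + (-1)^12 tr(f_12*) = 1 + (-1)^12 * deg(f).
L(f) = 1 + (-1)^12 * -10 = 1 + -10 = -9

-9


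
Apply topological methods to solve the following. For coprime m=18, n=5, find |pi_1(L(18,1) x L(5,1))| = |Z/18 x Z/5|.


pi_1(X x Y) = pi_1(X) x pi_1(Y).
pi_1(L(18,1)) = Z/18, pi_1(L(5,1)) = Z/5.
|Z/18 x Z/5| = 18 * 5 = 90

90


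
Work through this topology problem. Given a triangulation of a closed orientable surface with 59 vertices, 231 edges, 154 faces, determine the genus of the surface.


chi = V - E + F = 59 - 231 + 154 = -18
For orientable closed surface: chi = 2 - 2g, so g = (2 - chi)/2.
g = (2 - (-18)) / 2 = 20 / 2 = 10

10


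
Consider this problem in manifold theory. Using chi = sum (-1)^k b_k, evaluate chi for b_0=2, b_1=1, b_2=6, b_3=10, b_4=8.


chi = sum_k (-1)^k b_k.
= (2) + (-1) + (6) + (-10) + (8)
= 5

5


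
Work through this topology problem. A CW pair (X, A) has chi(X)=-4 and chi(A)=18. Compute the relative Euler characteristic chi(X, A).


Relative Euler characteristic: chi(X, A) = chi(X) - chi(A).
= -4 - (18) = -22

-22


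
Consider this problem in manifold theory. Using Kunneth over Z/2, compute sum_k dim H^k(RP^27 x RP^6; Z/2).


dim H^*(RP^n; Z/2) = n+1 (one Z/2 in each degree 0..n).
Total Betti number is multiplicative.
Total = (27+1) * (6+1) = 28 * 7 = 196

196


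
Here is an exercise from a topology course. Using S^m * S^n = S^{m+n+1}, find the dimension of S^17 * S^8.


Join of spheres: S^m * S^n = S^{m+n+1}.
dim = 17 + 8 + 1 = 26

26


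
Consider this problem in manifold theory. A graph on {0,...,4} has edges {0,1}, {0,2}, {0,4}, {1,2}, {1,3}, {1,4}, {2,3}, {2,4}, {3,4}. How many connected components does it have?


Run DFS/union-find over 5 vertices.
V = 5, E = 9.
Number of components = 1

1


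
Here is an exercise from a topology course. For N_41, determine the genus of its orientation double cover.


chi(N_41) = 2 - 41 = -39.
Double cover: chi(Sigma_g) = 2 * chi(N_41) = 2*(-39) = -78.
2 - 2g = -78, so g = (2 - (-78))/2 = 80/2 = 40

40


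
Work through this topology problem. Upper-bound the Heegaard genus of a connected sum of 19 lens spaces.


Heegaard genus satisfies g(A#B) <= g(A) + g(B).
Each lens space has g = 1.
Upper bound: 19 * 1 = 19

19


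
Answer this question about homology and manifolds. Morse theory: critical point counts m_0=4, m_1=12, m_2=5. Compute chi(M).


Morse theory: chi(M) = sum_k (-1)^k m_k where m_k = #(index-k critical points).
= (4) + (-12) + (5) = -3

-3


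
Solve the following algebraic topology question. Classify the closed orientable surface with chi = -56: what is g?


chi = 2 - 2g for closed orientable surfaces.
-56 = 2 - 2g
2g = 2 - (-56) = 58
g = 29

29


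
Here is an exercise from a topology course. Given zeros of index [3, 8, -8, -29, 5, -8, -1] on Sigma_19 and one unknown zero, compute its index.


Poincare-Hopf: sum of indices = chi(M).
chi(Sigma_19) = 2 - 2*19 = -36.
Sum of known indices = -30.
x = chi - (sum known) = -36 - (-30) = -6

-6


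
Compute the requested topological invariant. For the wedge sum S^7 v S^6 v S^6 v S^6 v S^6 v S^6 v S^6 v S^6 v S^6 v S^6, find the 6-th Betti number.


For a wedge of spheres, H_k (k>0) is free on one generator per sphere of dimension k.
Spheres of dimension 6: count = 9.
b_6 = 9

9


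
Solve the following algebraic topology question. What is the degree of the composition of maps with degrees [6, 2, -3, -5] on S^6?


Degree is multiplicative: deg(composition) = product of degrees.
= (6) * (2) * (-3) * (-5) = 180

180


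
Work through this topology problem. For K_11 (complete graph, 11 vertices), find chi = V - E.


K_11: V = 11, E = C(11,2) = 55.
chi = V - E = 11 - 55 = -44

-44


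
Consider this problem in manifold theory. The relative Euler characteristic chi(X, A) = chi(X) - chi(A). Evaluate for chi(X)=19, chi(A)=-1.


Relative Euler characteristic: chi(X, A) = chi(X) - chi(A).
= 19 - (-1) = 20

20


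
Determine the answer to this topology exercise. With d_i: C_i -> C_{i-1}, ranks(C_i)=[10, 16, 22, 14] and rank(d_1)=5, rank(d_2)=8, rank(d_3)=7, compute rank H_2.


rank H_k = rank(ker d_k) - rank(im d_{k+1}).
rank(ker d_2) = rank(C_2) - rank(d_2) = 22 - 8 = 14.
rank(im d_{2+1}) = 7.
rank H_2 = 14 - 7 = 7

7


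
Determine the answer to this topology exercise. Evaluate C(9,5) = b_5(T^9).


By the Kunneth formula, b_k(T^n) = C(n,k).
b_5(T^9) = C(9,5).
C(9,5) = 9!/(5!*4!) = 126

126
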